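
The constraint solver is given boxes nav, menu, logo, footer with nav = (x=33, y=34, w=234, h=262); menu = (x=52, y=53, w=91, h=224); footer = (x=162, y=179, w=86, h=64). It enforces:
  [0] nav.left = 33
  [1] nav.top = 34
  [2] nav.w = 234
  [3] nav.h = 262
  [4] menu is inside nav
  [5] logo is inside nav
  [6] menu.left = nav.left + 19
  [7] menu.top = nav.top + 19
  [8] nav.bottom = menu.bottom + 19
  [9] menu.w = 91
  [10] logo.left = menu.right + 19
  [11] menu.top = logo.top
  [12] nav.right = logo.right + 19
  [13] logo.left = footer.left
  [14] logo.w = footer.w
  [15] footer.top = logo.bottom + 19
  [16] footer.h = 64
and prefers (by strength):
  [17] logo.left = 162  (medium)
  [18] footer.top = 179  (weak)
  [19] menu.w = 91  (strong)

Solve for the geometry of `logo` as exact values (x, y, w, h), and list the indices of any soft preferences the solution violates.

logo = (x=162, y=53, w=86, h=107)
violated soft preferences: none

1. logo.x = 162  [logo.left = menu.right + 19]
2. logo.y = 53  [menu.top = logo.top]
3. logo.w = 86  [nav.right = logo.right + 19]
4. logo.h = 107  [footer.top = logo.bottom + 19]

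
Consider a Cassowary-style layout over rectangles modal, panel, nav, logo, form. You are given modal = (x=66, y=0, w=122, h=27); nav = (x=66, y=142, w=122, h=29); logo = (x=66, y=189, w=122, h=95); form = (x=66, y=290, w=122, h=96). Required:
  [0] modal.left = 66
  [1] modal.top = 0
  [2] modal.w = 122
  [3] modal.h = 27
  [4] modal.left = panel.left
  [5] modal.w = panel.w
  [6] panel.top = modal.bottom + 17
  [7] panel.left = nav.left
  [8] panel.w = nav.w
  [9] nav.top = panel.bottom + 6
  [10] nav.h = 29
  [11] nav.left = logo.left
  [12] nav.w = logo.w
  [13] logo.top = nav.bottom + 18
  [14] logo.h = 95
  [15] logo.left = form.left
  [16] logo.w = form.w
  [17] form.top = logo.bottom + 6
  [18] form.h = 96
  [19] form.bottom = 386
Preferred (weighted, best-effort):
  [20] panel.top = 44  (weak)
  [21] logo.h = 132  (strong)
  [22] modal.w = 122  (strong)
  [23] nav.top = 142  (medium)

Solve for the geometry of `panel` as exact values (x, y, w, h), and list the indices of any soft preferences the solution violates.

1. panel.x = 66  [modal.left = panel.left]
2. panel.w = 122  [modal.w = panel.w]
3. panel.y = 44  [panel.top = modal.bottom + 17]
4. panel.h = 92  [nav.top = panel.bottom + 6]

panel = (x=66, y=44, w=122, h=92)
violated soft preferences: 21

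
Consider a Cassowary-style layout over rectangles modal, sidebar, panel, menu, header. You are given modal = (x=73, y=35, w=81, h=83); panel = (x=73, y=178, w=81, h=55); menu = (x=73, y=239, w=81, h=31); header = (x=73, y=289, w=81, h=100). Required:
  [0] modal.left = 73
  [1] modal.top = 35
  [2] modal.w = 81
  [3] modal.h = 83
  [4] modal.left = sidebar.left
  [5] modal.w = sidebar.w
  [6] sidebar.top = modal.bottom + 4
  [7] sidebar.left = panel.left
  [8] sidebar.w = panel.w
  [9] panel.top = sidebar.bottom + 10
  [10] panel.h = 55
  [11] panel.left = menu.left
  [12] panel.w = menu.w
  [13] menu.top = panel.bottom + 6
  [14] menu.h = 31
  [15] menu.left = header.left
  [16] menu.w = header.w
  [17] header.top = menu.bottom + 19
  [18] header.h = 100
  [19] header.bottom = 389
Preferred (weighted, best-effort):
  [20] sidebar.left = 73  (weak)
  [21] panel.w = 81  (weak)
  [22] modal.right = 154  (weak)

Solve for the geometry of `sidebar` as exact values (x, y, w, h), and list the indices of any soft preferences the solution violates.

1. sidebar.x = 73  [modal.left = sidebar.left]
2. sidebar.w = 81  [modal.w = sidebar.w]
3. sidebar.y = 122  [sidebar.top = modal.bottom + 4]
4. sidebar.h = 46  [panel.top = sidebar.bottom + 10]

sidebar = (x=73, y=122, w=81, h=46)
violated soft preferences: none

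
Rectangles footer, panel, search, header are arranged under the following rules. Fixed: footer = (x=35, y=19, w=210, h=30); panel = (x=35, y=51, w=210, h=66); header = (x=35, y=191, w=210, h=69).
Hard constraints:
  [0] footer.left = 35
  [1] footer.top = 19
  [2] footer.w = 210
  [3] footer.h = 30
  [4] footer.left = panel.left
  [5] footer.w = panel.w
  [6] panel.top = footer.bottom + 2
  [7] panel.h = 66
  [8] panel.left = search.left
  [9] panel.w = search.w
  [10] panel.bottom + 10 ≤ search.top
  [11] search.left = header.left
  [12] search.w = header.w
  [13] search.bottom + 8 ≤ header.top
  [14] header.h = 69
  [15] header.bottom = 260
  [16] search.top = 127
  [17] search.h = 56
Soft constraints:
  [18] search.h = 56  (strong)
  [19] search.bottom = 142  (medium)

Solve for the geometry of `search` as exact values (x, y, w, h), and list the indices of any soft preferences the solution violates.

search = (x=35, y=127, w=210, h=56)
violated soft preferences: 19

1. search.x = 35  [panel.left = search.left]
2. search.w = 210  [panel.w = search.w]
3. search.y = 127  [search.top = 127]
4. search.h = 56  [search.h = 56]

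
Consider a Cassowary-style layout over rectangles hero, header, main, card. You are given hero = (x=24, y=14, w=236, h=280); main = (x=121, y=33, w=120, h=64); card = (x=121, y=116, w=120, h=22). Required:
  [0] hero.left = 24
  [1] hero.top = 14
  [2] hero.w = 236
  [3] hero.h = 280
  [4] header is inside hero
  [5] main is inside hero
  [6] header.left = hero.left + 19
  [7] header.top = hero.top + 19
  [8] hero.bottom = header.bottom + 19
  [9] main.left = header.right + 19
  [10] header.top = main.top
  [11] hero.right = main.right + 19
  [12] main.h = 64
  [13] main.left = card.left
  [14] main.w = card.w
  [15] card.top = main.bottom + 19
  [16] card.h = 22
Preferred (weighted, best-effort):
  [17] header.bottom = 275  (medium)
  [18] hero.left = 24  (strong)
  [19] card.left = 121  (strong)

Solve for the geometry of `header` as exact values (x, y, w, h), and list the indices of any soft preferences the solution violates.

1. header.x = 43  [header.left = hero.left + 19]
2. header.y = 33  [header.top = hero.top + 19]
3. header.h = 242  [hero.bottom = header.bottom + 19]
4. header.w = 59  [main.left = header.right + 19]

header = (x=43, y=33, w=59, h=242)
violated soft preferences: none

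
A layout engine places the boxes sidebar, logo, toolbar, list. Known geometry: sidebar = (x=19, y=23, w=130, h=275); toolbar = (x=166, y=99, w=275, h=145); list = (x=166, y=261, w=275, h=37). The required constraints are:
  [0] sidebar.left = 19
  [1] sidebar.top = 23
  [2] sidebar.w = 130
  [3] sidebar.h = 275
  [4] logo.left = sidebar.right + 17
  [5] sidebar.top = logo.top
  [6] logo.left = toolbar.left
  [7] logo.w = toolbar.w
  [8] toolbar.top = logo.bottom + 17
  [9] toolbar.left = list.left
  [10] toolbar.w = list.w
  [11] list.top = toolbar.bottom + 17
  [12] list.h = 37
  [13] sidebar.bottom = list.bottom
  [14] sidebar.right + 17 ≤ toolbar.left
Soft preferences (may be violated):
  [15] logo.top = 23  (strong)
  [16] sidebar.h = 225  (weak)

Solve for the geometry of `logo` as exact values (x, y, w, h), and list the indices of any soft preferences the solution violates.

1. logo.x = 166  [logo.left = sidebar.right + 17]
2. logo.y = 23  [sidebar.top = logo.top]
3. logo.w = 275  [logo.w = toolbar.w]
4. logo.h = 59  [toolbar.top = logo.bottom + 17]

logo = (x=166, y=23, w=275, h=59)
violated soft preferences: 16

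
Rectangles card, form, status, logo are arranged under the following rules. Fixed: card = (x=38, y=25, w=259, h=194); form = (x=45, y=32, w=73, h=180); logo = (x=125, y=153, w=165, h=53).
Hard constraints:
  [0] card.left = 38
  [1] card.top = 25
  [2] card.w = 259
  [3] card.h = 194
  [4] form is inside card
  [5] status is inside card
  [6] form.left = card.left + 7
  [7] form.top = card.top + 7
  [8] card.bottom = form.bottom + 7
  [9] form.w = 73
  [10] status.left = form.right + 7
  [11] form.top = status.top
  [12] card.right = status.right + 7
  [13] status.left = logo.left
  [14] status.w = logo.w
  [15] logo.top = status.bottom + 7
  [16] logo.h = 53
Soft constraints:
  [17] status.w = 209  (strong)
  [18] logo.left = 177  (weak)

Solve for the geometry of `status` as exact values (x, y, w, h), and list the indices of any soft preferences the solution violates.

1. status.x = 125  [status.left = form.right + 7]
2. status.y = 32  [form.top = status.top]
3. status.w = 165  [card.right = status.right + 7]
4. status.h = 114  [logo.top = status.bottom + 7]

status = (x=125, y=32, w=165, h=114)
violated soft preferences: 17, 18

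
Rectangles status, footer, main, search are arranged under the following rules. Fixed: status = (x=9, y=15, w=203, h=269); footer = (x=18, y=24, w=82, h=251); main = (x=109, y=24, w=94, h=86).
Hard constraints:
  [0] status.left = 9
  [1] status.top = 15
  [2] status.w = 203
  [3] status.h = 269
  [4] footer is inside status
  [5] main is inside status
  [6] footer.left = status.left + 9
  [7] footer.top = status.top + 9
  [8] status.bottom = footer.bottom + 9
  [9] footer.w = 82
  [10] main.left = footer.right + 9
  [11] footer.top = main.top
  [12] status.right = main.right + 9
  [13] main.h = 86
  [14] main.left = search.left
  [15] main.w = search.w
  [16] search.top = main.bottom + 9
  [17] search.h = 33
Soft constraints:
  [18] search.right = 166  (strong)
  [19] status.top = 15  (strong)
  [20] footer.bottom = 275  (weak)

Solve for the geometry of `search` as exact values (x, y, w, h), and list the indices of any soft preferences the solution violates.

search = (x=109, y=119, w=94, h=33)
violated soft preferences: 18

1. search.x = 109  [main.left = search.left]
2. search.w = 94  [main.w = search.w]
3. search.y = 119  [search.top = main.bottom + 9]
4. search.h = 33  [search.h = 33]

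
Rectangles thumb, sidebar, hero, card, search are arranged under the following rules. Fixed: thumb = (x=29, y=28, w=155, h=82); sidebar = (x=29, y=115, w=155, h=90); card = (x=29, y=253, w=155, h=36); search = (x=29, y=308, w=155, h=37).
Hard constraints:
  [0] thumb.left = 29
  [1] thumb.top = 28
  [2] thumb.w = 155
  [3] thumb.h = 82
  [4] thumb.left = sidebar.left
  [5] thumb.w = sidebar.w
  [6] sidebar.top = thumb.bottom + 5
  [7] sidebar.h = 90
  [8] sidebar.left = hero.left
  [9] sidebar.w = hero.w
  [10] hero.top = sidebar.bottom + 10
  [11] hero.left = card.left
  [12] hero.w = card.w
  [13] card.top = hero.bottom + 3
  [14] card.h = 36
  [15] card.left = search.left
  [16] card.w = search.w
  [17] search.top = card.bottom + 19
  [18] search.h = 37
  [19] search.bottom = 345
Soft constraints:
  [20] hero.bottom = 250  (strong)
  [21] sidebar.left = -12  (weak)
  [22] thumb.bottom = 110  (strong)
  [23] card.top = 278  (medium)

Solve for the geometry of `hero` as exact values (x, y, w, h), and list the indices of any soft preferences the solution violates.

hero = (x=29, y=215, w=155, h=35)
violated soft preferences: 21, 23

1. hero.x = 29  [sidebar.left = hero.left]
2. hero.w = 155  [sidebar.w = hero.w]
3. hero.y = 215  [hero.top = sidebar.bottom + 10]
4. hero.h = 35  [card.top = hero.bottom + 3]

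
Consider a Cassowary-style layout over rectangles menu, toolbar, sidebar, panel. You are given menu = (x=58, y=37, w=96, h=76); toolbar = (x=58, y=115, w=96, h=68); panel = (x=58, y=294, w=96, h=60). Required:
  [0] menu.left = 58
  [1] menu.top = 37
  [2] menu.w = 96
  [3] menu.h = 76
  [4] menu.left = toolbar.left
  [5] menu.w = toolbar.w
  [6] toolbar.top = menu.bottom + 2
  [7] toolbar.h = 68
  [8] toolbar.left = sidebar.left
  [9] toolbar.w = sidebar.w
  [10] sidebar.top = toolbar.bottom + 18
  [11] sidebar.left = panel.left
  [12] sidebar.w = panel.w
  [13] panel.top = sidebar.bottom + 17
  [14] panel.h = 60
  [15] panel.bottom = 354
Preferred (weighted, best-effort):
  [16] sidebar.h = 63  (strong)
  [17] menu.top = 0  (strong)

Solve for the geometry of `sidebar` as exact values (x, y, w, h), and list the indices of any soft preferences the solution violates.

1. sidebar.x = 58  [toolbar.left = sidebar.left]
2. sidebar.w = 96  [toolbar.w = sidebar.w]
3. sidebar.y = 201  [sidebar.top = toolbar.bottom + 18]
4. sidebar.h = 76  [panel.top = sidebar.bottom + 17]

sidebar = (x=58, y=201, w=96, h=76)
violated soft preferences: 16, 17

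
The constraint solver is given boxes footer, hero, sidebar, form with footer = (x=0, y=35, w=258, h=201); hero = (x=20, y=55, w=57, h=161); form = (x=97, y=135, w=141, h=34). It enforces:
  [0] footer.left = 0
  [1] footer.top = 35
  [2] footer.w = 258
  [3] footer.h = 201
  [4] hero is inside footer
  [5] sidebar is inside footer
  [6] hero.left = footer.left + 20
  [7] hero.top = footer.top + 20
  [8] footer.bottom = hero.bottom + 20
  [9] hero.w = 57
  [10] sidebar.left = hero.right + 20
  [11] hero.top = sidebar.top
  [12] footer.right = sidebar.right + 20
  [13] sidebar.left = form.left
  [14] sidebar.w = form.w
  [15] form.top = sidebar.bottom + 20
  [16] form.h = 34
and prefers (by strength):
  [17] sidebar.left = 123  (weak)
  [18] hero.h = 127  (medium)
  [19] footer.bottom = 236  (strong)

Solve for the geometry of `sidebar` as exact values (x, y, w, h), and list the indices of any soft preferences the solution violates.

sidebar = (x=97, y=55, w=141, h=60)
violated soft preferences: 17, 18

1. sidebar.x = 97  [sidebar.left = hero.right + 20]
2. sidebar.y = 55  [hero.top = sidebar.top]
3. sidebar.w = 141  [footer.right = sidebar.right + 20]
4. sidebar.h = 60  [form.top = sidebar.bottom + 20]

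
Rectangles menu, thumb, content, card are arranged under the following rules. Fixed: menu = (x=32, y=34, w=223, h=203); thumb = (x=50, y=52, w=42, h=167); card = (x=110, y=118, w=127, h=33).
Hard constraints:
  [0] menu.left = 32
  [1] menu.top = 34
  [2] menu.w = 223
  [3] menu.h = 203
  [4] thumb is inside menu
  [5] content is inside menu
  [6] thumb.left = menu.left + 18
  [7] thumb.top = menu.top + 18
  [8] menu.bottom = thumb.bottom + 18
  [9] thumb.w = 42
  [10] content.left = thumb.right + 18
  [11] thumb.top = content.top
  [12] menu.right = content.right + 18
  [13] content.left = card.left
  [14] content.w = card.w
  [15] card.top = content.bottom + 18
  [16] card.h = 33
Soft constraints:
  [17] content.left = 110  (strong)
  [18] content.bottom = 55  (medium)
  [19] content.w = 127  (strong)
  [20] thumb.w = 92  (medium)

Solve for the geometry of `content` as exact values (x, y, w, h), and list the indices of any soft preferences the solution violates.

1. content.x = 110  [content.left = thumb.right + 18]
2. content.y = 52  [thumb.top = content.top]
3. content.w = 127  [menu.right = content.right + 18]
4. content.h = 48  [card.top = content.bottom + 18]

content = (x=110, y=52, w=127, h=48)
violated soft preferences: 18, 20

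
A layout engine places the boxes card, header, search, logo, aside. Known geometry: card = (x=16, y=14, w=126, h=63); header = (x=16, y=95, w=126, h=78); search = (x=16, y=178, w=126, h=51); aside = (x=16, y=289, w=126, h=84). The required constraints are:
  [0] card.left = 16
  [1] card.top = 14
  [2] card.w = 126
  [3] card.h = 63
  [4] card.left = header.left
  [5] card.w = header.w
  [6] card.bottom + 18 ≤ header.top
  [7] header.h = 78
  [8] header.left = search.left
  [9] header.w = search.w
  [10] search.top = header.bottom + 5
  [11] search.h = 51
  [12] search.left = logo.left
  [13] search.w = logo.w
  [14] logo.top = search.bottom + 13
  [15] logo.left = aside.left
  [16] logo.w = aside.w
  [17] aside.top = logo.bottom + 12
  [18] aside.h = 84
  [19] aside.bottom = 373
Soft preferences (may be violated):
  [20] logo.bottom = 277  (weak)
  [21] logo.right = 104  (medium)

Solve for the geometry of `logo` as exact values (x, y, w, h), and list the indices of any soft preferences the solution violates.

1. logo.x = 16  [search.left = logo.left]
2. logo.w = 126  [search.w = logo.w]
3. logo.y = 242  [logo.top = search.bottom + 13]
4. logo.h = 35  [aside.top = logo.bottom + 12]

logo = (x=16, y=242, w=126, h=35)
violated soft preferences: 21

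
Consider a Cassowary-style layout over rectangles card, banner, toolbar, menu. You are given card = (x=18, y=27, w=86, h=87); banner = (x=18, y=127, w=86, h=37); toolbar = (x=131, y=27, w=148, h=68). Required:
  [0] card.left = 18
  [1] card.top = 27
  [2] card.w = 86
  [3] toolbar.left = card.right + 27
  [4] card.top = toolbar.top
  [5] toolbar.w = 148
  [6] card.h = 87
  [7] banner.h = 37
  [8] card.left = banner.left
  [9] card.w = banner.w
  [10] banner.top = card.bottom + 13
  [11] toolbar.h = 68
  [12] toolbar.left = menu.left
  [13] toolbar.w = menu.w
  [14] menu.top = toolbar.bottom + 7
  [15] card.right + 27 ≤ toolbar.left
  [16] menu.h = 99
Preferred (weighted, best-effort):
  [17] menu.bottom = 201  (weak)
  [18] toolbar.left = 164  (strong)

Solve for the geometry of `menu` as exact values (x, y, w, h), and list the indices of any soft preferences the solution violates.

menu = (x=131, y=102, w=148, h=99)
violated soft preferences: 18

1. menu.x = 131  [toolbar.left = menu.left]
2. menu.w = 148  [toolbar.w = menu.w]
3. menu.y = 102  [menu.top = toolbar.bottom + 7]
4. menu.h = 99  [menu.h = 99]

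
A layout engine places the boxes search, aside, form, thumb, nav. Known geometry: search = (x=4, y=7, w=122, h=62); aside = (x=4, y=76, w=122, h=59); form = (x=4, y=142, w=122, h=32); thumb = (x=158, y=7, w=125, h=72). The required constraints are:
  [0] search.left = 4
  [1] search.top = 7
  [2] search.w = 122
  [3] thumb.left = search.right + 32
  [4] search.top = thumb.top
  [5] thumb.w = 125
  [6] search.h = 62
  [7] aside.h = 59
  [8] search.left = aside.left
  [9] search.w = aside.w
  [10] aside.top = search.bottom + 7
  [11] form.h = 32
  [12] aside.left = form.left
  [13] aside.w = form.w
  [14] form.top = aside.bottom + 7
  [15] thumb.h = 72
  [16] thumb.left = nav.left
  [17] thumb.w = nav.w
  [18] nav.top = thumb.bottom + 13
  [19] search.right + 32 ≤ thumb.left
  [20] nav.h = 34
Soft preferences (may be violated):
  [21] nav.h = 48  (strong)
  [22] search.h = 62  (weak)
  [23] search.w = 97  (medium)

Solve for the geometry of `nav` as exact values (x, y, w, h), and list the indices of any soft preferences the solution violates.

1. nav.x = 158  [thumb.left = nav.left]
2. nav.w = 125  [thumb.w = nav.w]
3. nav.y = 92  [nav.top = thumb.bottom + 13]
4. nav.h = 34  [nav.h = 34]

nav = (x=158, y=92, w=125, h=34)
violated soft preferences: 21, 23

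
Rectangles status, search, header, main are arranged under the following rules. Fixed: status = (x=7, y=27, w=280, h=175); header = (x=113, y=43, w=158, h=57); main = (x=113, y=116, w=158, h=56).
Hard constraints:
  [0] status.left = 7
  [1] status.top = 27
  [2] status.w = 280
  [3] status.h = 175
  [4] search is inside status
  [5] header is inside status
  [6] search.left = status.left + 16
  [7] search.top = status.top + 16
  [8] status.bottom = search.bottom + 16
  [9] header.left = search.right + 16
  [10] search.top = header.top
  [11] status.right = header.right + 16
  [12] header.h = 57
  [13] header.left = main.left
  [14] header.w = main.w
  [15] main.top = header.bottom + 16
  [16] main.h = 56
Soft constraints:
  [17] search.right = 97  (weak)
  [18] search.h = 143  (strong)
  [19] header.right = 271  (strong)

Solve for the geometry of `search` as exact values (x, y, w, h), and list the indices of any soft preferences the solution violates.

1. search.x = 23  [search.left = status.left + 16]
2. search.y = 43  [search.top = status.top + 16]
3. search.h = 143  [status.bottom = search.bottom + 16]
4. search.w = 74  [header.left = search.right + 16]

search = (x=23, y=43, w=74, h=143)
violated soft preferences: none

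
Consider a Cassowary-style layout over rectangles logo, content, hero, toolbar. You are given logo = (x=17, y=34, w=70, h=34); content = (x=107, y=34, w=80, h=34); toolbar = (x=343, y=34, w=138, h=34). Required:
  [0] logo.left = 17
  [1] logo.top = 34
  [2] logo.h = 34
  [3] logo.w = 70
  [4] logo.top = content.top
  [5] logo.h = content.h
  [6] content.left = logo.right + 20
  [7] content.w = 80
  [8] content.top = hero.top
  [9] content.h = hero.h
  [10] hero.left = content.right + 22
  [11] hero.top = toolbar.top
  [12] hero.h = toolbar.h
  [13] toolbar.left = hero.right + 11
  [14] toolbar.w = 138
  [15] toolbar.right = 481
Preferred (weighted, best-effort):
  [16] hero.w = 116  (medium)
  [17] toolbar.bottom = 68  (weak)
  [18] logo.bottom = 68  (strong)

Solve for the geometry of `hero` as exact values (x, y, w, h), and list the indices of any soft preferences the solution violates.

hero = (x=209, y=34, w=123, h=34)
violated soft preferences: 16

1. hero.y = 34  [content.top = hero.top]
2. hero.h = 34  [content.h = hero.h]
3. hero.x = 209  [hero.left = content.right + 22]
4. hero.w = 123  [toolbar.left = hero.right + 11]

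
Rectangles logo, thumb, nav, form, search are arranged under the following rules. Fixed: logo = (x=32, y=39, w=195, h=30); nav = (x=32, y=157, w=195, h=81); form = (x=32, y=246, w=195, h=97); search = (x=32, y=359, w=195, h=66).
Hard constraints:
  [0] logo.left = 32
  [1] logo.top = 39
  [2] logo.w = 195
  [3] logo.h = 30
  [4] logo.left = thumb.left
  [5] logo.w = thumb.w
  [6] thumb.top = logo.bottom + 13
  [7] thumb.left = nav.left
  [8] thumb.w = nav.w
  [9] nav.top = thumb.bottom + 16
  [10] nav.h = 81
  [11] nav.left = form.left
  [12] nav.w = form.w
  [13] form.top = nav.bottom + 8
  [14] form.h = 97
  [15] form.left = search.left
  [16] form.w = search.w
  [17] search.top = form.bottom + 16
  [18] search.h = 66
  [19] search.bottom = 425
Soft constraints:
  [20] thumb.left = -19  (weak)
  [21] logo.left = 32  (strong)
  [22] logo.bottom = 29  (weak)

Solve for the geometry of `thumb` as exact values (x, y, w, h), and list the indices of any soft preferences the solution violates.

thumb = (x=32, y=82, w=195, h=59)
violated soft preferences: 20, 22

1. thumb.x = 32  [logo.left = thumb.left]
2. thumb.w = 195  [logo.w = thumb.w]
3. thumb.y = 82  [thumb.top = logo.bottom + 13]
4. thumb.h = 59  [nav.top = thumb.bottom + 16]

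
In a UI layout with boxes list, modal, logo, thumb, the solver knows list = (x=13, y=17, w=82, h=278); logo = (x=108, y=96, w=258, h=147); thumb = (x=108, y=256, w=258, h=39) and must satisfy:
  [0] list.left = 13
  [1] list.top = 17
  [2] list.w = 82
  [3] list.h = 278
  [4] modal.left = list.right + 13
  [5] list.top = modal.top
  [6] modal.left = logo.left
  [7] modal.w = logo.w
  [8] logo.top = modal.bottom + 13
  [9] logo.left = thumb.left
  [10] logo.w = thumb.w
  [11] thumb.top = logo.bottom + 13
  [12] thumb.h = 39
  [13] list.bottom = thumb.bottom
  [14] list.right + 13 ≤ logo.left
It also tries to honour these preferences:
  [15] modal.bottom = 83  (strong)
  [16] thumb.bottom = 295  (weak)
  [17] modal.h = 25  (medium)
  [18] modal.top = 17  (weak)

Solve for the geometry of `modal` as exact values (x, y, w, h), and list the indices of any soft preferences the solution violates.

modal = (x=108, y=17, w=258, h=66)
violated soft preferences: 17

1. modal.x = 108  [modal.left = list.right + 13]
2. modal.y = 17  [list.top = modal.top]
3. modal.w = 258  [modal.w = logo.w]
4. modal.h = 66  [logo.top = modal.bottom + 13]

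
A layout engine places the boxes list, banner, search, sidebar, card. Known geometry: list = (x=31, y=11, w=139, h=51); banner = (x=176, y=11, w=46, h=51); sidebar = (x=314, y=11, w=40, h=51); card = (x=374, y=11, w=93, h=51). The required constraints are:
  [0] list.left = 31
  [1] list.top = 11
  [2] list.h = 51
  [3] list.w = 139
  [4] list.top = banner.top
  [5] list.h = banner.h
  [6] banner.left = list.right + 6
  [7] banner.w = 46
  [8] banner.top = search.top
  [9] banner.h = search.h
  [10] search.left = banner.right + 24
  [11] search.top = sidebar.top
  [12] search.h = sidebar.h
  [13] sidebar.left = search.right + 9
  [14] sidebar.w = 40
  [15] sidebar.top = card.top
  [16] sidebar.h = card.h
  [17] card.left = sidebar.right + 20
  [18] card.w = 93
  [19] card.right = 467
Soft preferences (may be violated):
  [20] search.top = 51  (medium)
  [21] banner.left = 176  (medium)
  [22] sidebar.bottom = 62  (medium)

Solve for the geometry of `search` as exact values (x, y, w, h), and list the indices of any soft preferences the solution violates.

1. search.y = 11  [banner.top = search.top]
2. search.h = 51  [banner.h = search.h]
3. search.x = 246  [search.left = banner.right + 24]
4. search.w = 59  [sidebar.left = search.right + 9]

search = (x=246, y=11, w=59, h=51)
violated soft preferences: 20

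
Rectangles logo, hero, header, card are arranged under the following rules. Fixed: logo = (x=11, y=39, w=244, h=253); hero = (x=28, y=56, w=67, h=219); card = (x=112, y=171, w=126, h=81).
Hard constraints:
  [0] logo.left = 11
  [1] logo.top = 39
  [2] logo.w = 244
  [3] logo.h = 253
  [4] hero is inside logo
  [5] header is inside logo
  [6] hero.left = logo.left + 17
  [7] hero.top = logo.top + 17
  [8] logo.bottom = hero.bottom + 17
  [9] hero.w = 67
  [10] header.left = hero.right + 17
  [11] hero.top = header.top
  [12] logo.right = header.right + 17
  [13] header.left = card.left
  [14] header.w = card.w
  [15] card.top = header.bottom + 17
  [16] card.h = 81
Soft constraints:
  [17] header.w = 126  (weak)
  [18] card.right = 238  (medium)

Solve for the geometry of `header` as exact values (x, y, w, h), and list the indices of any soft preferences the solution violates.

header = (x=112, y=56, w=126, h=98)
violated soft preferences: none

1. header.x = 112  [header.left = hero.right + 17]
2. header.y = 56  [hero.top = header.top]
3. header.w = 126  [logo.right = header.right + 17]
4. header.h = 98  [card.top = header.bottom + 17]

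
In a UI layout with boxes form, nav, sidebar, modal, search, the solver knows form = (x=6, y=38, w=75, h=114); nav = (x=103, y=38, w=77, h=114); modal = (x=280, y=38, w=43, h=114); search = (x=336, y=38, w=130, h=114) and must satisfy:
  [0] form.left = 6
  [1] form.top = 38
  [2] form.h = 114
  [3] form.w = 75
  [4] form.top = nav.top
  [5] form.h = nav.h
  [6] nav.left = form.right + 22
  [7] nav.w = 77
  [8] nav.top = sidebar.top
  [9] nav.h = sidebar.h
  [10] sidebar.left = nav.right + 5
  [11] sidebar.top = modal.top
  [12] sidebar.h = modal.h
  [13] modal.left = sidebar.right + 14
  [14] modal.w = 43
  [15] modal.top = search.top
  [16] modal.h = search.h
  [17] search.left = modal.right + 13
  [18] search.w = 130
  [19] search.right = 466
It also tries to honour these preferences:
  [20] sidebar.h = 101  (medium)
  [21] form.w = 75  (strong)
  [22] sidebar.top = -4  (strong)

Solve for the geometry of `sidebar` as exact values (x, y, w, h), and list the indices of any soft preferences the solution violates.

sidebar = (x=185, y=38, w=81, h=114)
violated soft preferences: 20, 22

1. sidebar.y = 38  [nav.top = sidebar.top]
2. sidebar.h = 114  [nav.h = sidebar.h]
3. sidebar.x = 185  [sidebar.left = nav.right + 5]
4. sidebar.w = 81  [modal.left = sidebar.right + 14]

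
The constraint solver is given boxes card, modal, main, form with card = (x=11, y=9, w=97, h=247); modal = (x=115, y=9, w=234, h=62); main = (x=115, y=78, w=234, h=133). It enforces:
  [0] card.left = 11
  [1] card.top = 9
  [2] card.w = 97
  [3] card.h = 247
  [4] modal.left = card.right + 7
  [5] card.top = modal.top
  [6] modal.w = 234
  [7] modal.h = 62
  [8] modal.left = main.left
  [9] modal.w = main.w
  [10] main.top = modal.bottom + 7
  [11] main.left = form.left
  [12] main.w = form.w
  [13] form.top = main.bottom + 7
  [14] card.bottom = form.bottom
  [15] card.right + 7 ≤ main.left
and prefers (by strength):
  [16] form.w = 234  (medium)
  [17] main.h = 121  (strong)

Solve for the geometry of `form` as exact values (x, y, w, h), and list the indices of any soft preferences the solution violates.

form = (x=115, y=218, w=234, h=38)
violated soft preferences: 17

1. form.x = 115  [main.left = form.left]
2. form.w = 234  [main.w = form.w]
3. form.y = 218  [form.top = main.bottom + 7]
4. form.h = 38  [card.bottom = form.bottom]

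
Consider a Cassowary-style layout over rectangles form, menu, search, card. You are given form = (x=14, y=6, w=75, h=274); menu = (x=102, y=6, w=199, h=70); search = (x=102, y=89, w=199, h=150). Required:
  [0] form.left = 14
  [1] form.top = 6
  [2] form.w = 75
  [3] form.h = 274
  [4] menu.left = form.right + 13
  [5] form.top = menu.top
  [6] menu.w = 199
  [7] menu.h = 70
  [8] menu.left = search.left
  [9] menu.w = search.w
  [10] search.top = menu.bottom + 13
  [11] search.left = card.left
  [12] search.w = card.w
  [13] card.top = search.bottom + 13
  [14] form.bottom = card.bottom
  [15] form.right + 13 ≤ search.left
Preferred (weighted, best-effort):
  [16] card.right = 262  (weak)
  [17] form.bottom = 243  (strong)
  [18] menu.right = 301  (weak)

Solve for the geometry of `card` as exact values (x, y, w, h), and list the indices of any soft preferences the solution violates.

1. card.x = 102  [search.left = card.left]
2. card.w = 199  [search.w = card.w]
3. card.y = 252  [card.top = search.bottom + 13]
4. card.h = 28  [form.bottom = card.bottom]

card = (x=102, y=252, w=199, h=28)
violated soft preferences: 16, 17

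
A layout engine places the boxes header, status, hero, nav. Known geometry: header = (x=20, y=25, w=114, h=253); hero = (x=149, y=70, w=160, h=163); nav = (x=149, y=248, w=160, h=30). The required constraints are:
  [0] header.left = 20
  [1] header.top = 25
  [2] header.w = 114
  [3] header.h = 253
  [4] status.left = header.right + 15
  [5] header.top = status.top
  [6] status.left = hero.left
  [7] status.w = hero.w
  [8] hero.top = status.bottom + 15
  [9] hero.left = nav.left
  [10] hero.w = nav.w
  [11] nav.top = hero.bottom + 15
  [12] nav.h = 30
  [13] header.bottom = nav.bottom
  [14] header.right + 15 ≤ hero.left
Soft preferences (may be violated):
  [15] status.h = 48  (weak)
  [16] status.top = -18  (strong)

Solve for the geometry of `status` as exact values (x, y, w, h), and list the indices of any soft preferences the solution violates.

status = (x=149, y=25, w=160, h=30)
violated soft preferences: 15, 16

1. status.x = 149  [status.left = header.right + 15]
2. status.y = 25  [header.top = status.top]
3. status.w = 160  [status.w = hero.w]
4. status.h = 30  [hero.top = status.bottom + 15]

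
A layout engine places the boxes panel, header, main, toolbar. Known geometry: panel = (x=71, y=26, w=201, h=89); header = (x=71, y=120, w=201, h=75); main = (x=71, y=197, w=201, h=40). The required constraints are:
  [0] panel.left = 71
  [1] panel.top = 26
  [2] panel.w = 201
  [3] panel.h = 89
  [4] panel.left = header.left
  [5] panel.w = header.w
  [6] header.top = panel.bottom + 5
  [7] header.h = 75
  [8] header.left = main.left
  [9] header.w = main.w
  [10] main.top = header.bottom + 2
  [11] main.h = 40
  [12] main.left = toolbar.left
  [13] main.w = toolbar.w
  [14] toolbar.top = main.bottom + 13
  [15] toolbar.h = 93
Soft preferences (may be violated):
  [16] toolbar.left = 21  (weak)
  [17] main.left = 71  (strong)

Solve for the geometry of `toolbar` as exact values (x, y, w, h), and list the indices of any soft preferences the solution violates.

toolbar = (x=71, y=250, w=201, h=93)
violated soft preferences: 16

1. toolbar.x = 71  [main.left = toolbar.left]
2. toolbar.w = 201  [main.w = toolbar.w]
3. toolbar.y = 250  [toolbar.top = main.bottom + 13]
4. toolbar.h = 93  [toolbar.h = 93]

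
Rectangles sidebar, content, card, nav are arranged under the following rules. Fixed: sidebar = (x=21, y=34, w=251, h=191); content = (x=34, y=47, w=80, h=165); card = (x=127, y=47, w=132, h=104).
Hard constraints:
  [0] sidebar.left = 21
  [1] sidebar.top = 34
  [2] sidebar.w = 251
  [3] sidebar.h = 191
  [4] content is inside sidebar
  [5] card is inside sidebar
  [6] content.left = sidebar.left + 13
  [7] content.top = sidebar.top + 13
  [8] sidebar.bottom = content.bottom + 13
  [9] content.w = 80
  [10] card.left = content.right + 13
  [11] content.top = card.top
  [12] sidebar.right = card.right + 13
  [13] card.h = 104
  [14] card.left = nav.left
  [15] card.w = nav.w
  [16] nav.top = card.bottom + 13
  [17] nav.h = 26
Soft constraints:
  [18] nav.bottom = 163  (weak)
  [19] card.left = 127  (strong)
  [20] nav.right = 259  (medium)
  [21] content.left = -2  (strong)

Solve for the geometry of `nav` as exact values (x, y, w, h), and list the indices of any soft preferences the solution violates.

nav = (x=127, y=164, w=132, h=26)
violated soft preferences: 18, 21

1. nav.x = 127  [card.left = nav.left]
2. nav.w = 132  [card.w = nav.w]
3. nav.y = 164  [nav.top = card.bottom + 13]
4. nav.h = 26  [nav.h = 26]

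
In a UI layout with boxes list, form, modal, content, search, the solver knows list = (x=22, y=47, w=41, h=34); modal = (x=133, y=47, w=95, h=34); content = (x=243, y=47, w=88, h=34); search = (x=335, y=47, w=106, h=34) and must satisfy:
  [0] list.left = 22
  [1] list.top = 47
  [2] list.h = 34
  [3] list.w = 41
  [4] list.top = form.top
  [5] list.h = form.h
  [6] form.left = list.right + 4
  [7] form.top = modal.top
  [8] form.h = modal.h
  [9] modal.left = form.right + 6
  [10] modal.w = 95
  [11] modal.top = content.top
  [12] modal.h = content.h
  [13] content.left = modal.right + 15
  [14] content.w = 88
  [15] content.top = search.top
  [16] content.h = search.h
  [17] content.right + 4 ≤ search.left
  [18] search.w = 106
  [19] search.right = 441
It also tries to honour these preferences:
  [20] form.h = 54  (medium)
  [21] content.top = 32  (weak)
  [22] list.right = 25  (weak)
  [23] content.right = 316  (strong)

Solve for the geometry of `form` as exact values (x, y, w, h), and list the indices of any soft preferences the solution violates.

1. form.y = 47  [list.top = form.top]
2. form.h = 34  [list.h = form.h]
3. form.x = 67  [form.left = list.right + 4]
4. form.w = 60  [modal.left = form.right + 6]

form = (x=67, y=47, w=60, h=34)
violated soft preferences: 20, 21, 22, 23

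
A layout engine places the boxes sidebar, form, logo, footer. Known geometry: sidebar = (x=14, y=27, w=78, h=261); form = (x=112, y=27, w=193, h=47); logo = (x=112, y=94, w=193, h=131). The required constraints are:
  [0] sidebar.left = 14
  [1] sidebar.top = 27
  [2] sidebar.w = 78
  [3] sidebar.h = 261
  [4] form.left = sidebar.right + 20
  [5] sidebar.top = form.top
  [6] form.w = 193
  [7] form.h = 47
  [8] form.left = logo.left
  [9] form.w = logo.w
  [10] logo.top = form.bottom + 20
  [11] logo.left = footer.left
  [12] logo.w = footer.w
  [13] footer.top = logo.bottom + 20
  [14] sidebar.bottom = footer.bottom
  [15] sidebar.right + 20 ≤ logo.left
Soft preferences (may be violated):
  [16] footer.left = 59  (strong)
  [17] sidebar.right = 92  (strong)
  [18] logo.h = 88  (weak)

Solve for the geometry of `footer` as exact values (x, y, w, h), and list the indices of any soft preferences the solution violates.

footer = (x=112, y=245, w=193, h=43)
violated soft preferences: 16, 18

1. footer.x = 112  [logo.left = footer.left]
2. footer.w = 193  [logo.w = footer.w]
3. footer.y = 245  [footer.top = logo.bottom + 20]
4. footer.h = 43  [sidebar.bottom = footer.bottom]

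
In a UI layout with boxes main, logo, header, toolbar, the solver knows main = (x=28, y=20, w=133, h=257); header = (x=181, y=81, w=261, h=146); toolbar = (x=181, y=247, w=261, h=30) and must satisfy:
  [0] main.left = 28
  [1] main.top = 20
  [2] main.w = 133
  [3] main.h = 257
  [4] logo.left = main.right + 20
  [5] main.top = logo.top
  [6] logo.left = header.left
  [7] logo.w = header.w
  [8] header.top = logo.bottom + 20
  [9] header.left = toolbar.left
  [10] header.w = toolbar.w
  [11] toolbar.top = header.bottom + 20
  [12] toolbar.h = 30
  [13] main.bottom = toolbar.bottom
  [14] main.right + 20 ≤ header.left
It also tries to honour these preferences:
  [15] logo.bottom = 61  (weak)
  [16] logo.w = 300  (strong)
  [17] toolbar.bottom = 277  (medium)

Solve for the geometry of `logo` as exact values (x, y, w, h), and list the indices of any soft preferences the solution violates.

logo = (x=181, y=20, w=261, h=41)
violated soft preferences: 16

1. logo.x = 181  [logo.left = main.right + 20]
2. logo.y = 20  [main.top = logo.top]
3. logo.w = 261  [logo.w = header.w]
4. logo.h = 41  [header.top = logo.bottom + 20]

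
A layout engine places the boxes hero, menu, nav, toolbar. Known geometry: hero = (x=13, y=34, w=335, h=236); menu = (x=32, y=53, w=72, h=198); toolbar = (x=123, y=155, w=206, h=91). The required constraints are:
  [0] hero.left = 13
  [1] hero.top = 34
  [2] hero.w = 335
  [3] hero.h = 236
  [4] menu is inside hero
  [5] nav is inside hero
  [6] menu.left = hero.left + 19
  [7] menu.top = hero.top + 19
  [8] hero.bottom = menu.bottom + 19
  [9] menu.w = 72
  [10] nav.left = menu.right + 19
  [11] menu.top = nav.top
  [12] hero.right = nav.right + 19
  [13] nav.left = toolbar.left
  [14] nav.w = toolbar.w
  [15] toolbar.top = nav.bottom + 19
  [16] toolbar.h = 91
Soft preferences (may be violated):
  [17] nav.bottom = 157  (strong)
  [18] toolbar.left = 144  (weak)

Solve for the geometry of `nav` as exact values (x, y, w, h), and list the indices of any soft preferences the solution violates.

1. nav.x = 123  [nav.left = menu.right + 19]
2. nav.y = 53  [menu.top = nav.top]
3. nav.w = 206  [hero.right = nav.right + 19]
4. nav.h = 83  [toolbar.top = nav.bottom + 19]

nav = (x=123, y=53, w=206, h=83)
violated soft preferences: 17, 18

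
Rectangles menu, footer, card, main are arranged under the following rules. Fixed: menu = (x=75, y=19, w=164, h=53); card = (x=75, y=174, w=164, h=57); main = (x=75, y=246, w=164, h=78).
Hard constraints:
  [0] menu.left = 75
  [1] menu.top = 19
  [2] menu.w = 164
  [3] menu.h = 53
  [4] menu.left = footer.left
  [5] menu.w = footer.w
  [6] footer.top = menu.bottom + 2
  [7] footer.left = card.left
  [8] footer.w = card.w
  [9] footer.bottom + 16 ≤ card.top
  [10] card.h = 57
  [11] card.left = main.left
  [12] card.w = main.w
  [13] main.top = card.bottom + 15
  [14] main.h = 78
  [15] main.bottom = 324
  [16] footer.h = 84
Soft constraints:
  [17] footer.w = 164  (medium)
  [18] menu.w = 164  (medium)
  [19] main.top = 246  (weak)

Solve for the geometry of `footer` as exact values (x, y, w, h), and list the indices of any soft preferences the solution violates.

footer = (x=75, y=74, w=164, h=84)
violated soft preferences: none

1. footer.x = 75  [menu.left = footer.left]
2. footer.w = 164  [menu.w = footer.w]
3. footer.y = 74  [footer.top = menu.bottom + 2]
4. footer.h = 84  [footer.h = 84]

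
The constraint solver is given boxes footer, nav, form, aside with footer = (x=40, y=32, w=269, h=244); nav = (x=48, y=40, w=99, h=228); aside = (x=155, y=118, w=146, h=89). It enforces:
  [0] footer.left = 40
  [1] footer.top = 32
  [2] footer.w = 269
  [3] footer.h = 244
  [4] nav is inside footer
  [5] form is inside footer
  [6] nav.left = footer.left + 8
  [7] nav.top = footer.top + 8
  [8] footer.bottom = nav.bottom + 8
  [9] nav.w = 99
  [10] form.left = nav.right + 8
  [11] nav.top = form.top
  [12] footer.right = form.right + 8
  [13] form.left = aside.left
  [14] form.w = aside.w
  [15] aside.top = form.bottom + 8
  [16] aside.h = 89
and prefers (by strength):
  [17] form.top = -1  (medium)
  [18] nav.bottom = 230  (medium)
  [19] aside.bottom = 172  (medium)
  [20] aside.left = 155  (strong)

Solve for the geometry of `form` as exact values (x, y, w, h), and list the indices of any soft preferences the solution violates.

1. form.x = 155  [form.left = nav.right + 8]
2. form.y = 40  [nav.top = form.top]
3. form.w = 146  [footer.right = form.right + 8]
4. form.h = 70  [aside.top = form.bottom + 8]

form = (x=155, y=40, w=146, h=70)
violated soft preferences: 17, 18, 19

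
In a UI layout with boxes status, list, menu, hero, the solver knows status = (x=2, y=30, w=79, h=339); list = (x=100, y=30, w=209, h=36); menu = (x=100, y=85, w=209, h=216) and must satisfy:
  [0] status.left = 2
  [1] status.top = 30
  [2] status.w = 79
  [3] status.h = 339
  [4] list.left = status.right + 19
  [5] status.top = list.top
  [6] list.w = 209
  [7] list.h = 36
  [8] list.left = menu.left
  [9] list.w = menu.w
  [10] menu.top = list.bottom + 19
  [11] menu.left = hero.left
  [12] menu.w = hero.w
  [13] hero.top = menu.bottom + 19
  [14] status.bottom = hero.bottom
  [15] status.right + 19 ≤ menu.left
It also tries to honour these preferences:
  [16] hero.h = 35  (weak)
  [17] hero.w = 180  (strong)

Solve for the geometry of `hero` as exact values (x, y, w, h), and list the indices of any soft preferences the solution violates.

hero = (x=100, y=320, w=209, h=49)
violated soft preferences: 16, 17

1. hero.x = 100  [menu.left = hero.left]
2. hero.w = 209  [menu.w = hero.w]
3. hero.y = 320  [hero.top = menu.bottom + 19]
4. hero.h = 49  [status.bottom = hero.bottom]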